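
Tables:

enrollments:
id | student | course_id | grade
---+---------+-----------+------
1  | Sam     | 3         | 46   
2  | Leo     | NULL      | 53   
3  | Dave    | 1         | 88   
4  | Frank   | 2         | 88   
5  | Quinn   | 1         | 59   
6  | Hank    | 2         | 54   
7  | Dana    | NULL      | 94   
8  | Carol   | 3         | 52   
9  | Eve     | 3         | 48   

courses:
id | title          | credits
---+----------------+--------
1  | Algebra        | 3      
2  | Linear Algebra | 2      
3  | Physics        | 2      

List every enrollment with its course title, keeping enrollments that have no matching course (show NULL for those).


LEFT JOIN keeps every row from enrollments (the left table); where course_id has no match in courses, the course columns become NULL. Walk through each enrollment:
  - enrollment 1 (Sam): course_id=3 -> matches Physics
  - enrollment 2 (Leo): course_id=NULL, no match -> kept with NULL
  - enrollment 3 (Dave): course_id=1 -> matches Algebra
  - enrollment 4 (Frank): course_id=2 -> matches Linear Algebra
  - enrollment 5 (Quinn): course_id=1 -> matches Algebra
  - enrollment 6 (Hank): course_id=2 -> matches Linear Algebra
  - enrollment 7 (Dana): course_id=NULL, no match -> kept with NULL
  - enrollment 8 (Carol): course_id=3 -> matches Physics
  - enrollment 9 (Eve): course_id=3 -> matches Physics
All 9 rows appear; 2 have NULL course.

SQL:
SELECT a.student, b.title AS course
FROM enrollments a
LEFT JOIN courses b ON a.course_id = b.id

Result:
student | course        
--------+---------------
Sam     | Physics       
Leo     | NULL          
Dave    | Algebra       
Frank   | Linear Algebra
Quinn   | Algebra       
Hank    | Linear Algebra
Dana    | NULL          
Carol   | Physics       
Eve     | Physics       


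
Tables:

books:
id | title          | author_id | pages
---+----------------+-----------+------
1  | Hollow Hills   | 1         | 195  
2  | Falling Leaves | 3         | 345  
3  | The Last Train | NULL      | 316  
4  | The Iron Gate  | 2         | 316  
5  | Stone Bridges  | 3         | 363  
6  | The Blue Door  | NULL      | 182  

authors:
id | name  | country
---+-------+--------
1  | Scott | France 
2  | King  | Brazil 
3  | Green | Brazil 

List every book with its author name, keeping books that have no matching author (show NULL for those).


LEFT JOIN keeps every row from books (the left table); where author_id has no match in authors, the author columns become NULL. Walk through each book:
  - book 1 (Hollow Hills): author_id=1 -> matches Scott
  - book 2 (Falling Leaves): author_id=3 -> matches Green
  - book 3 (The Last Train): author_id=NULL, no match -> kept with NULL
  - book 4 (The Iron Gate): author_id=2 -> matches King
  - book 5 (Stone Bridges): author_id=3 -> matches Green
  - book 6 (The Blue Door): author_id=NULL, no match -> kept with NULL
All 6 rows appear; 2 have NULL author.

SQL:
SELECT a.title, b.name AS author
FROM books a
LEFT JOIN authors b ON a.author_id = b.id

Result:
title          | author
---------------+-------
Hollow Hills   | Scott 
Falling Leaves | Green 
The Last Train | NULL  
The Iron Gate  | King  
Stone Bridges  | Green 
The Blue Door  | NULL  


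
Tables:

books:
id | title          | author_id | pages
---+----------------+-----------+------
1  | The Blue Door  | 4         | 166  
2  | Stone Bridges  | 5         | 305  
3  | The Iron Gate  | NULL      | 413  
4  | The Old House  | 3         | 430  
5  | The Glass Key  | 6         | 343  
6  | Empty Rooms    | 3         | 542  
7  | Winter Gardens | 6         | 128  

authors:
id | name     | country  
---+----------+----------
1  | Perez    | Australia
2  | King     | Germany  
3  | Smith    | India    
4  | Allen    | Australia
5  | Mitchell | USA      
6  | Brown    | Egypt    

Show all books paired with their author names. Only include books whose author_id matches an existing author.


INNER JOIN keeps only books rows whose author_id matches an id in authors. Walk through each book:
  - book 1 (The Blue Door): author_id=4 -> matches Allen
  - book 2 (Stone Bridges): author_id=5 -> matches Mitchell
  - book 3 (The Iron Gate): author_id=NULL, no match -> dropped
  - book 4 (The Old House): author_id=3 -> matches Smith
  - book 5 (The Glass Key): author_id=6 -> matches Brown
  - book 6 (Empty Rooms): author_id=3 -> matches Smith
  - book 7 (Winter Gardens): author_id=6 -> matches Brown
So 1 of 7 rows is dropped.

SQL:
SELECT a.title, b.name AS author
FROM books a
INNER JOIN authors b ON a.author_id = b.id

Result:
title          | author  
---------------+---------
The Blue Door  | Allen   
Stone Bridges  | Mitchell
The Old House  | Smith   
The Glass Key  | Brown   
Empty Rooms    | Smith   
Winter Gardens | Brown   


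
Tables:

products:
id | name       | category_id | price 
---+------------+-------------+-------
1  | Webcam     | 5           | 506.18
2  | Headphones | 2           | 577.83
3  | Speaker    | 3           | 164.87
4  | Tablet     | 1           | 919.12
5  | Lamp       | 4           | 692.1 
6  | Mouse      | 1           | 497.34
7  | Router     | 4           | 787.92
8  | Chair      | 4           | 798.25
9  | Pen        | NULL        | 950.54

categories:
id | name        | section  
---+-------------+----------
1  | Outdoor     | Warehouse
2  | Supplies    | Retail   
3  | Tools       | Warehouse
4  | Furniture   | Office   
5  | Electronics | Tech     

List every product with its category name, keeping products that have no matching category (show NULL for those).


LEFT JOIN keeps every row from products (the left table); where category_id has no match in categories, the category columns become NULL. Walk through each product:
  - product 1 (Webcam): category_id=5 -> matches Electronics
  - product 2 (Headphones): category_id=2 -> matches Supplies
  - product 3 (Speaker): category_id=3 -> matches Tools
  - product 4 (Tablet): category_id=1 -> matches Outdoor
  - product 5 (Lamp): category_id=4 -> matches Furniture
  - product 6 (Mouse): category_id=1 -> matches Outdoor
  - product 7 (Router): category_id=4 -> matches Furniture
  - product 8 (Chair): category_id=4 -> matches Furniture
  - product 9 (Pen): category_id=NULL, no match -> kept with NULL
All 9 rows appear; 1 has NULL category.

SQL:
SELECT a.name, b.name AS category
FROM products a
LEFT JOIN categories b ON a.category_id = b.id

Result:
name       | category   
-----------+------------
Webcam     | Electronics
Headphones | Supplies   
Speaker    | Tools      
Tablet     | Outdoor    
Lamp       | Furniture  
Mouse      | Outdoor    
Router     | Furniture  
Chair      | Furniture  
Pen        | NULL       


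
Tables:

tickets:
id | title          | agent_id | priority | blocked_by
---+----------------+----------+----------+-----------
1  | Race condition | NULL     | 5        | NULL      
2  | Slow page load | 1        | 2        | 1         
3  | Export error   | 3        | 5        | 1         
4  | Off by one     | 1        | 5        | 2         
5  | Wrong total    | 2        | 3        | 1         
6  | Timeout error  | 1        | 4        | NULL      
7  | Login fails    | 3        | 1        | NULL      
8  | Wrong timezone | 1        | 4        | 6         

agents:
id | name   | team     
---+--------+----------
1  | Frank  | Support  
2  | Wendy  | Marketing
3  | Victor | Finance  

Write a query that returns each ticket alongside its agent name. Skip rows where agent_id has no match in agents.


INNER JOIN keeps only tickets rows whose agent_id matches an id in agents. Walk through each ticket:
  - ticket 1 (Race condition): agent_id=NULL, no match -> dropped
  - ticket 2 (Slow page load): agent_id=1 -> matches Frank
  - ticket 3 (Export error): agent_id=3 -> matches Victor
  - ticket 4 (Off by one): agent_id=1 -> matches Frank
  - ticket 5 (Wrong total): agent_id=2 -> matches Wendy
  - ticket 6 (Timeout error): agent_id=1 -> matches Frank
  - ticket 7 (Login fails): agent_id=3 -> matches Victor
  - ticket 8 (Wrong timezone): agent_id=1 -> matches Frank
So 1 of 8 rows is dropped.

SQL:
SELECT a.title, b.name AS agent
FROM tickets a
INNER JOIN agents b ON a.agent_id = b.id

Result:
title          | agent 
---------------+-------
Slow page load | Frank 
Export error   | Victor
Off by one     | Frank 
Wrong total    | Wendy 
Timeout error  | Frank 
Login fails    | Victor
Wrong timezone | Frank 


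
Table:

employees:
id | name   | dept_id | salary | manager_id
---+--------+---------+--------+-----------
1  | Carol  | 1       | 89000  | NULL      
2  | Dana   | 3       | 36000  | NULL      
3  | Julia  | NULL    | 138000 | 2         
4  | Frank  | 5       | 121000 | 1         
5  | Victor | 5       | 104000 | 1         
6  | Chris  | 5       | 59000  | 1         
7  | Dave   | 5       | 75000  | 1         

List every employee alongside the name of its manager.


This is a self-join: employees is joined to a second copy of itself, matching each row's manager_id to another row's id. Use LEFT JOIN so rows with manager_id=NULL are kept.
  - employee 1 (Carol): manager_id=NULL -> NULL
  - employee 2 (Dana): manager_id=NULL -> NULL
  - employee 3 (Julia): manager_id=2 -> Dana
  - employee 4 (Frank): manager_id=1 -> Carol
  - employee 5 (Victor): manager_id=1 -> Carol
  - employee 6 (Chris): manager_id=1 -> Carol
  - employee 7 (Dave): manager_id=1 -> Carol

SQL:
SELECT a.name AS item, b.name AS manager
FROM employees a
LEFT JOIN employees b ON a.manager_id = b.id

Result:
item   | manager
-------+--------
Carol  | NULL   
Dana   | NULL   
Julia  | Dana   
Frank  | Carol  
Victor | Carol  
Chris  | Carol  
Dave   | Carol  


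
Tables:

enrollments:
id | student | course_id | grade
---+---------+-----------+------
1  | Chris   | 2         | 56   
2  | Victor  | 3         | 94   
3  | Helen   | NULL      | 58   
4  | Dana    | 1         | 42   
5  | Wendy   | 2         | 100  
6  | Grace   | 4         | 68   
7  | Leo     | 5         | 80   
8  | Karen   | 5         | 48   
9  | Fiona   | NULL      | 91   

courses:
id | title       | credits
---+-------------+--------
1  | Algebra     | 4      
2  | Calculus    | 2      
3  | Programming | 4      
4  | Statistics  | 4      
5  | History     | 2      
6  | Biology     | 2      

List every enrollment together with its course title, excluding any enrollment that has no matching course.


INNER JOIN keeps only enrollments rows whose course_id matches an id in courses. Walk through each enrollment:
  - enrollment 1 (Chris): course_id=2 -> matches Calculus
  - enrollment 2 (Victor): course_id=3 -> matches Programming
  - enrollment 3 (Helen): course_id=NULL, no match -> dropped
  - enrollment 4 (Dana): course_id=1 -> matches Algebra
  - enrollment 5 (Wendy): course_id=2 -> matches Calculus
  - enrollment 6 (Grace): course_id=4 -> matches Statistics
  - enrollment 7 (Leo): course_id=5 -> matches History
  - enrollment 8 (Karen): course_id=5 -> matches History
  - enrollment 9 (Fiona): course_id=NULL, no match -> dropped
So 2 of 9 rows are dropped.

SQL:
SELECT a.student, b.title AS course
FROM enrollments a
INNER JOIN courses b ON a.course_id = b.id

Result:
student | course     
--------+------------
Chris   | Calculus   
Victor  | Programming
Dana    | Algebra    
Wendy   | Calculus   
Grace   | Statistics 
Leo     | History    
Karen   | History    


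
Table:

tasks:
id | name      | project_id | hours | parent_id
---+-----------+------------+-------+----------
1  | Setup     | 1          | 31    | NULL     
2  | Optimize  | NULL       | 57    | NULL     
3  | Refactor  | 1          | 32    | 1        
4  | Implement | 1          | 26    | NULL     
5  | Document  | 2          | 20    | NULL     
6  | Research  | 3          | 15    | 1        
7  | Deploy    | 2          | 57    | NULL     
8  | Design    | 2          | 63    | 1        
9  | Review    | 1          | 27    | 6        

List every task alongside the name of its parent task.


This is a self-join: tasks is joined to a second copy of itself, matching each row's parent_id to another row's id. Use LEFT JOIN so rows with parent_id=NULL are kept.
  - task 1 (Setup): parent_id=NULL -> NULL
  - task 2 (Optimize): parent_id=NULL -> NULL
  - task 3 (Refactor): parent_id=1 -> Setup
  - task 4 (Implement): parent_id=NULL -> NULL
  - task 5 (Document): parent_id=NULL -> NULL
  - task 6 (Research): parent_id=1 -> Setup
  - task 7 (Deploy): parent_id=NULL -> NULL
  - task 8 (Design): parent_id=1 -> Setup
  - task 9 (Review): parent_id=6 -> Research

SQL:
SELECT a.name AS item, b.name AS parent
FROM tasks a
LEFT JOIN tasks b ON a.parent_id = b.id

Result:
item      | parent  
----------+---------
Setup     | NULL    
Optimize  | NULL    
Refactor  | Setup   
Implement | NULL    
Document  | NULL    
Research  | Setup   
Deploy    | NULL    
Design    | Setup   
Review    | Research


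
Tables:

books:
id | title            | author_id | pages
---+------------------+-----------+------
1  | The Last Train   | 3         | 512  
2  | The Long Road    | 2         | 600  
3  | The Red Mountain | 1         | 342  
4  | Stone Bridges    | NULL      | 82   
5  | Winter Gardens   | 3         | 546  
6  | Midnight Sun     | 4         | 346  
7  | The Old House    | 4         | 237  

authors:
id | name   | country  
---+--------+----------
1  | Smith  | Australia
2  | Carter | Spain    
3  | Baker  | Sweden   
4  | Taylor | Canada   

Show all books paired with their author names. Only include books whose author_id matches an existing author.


INNER JOIN keeps only books rows whose author_id matches an id in authors. Walk through each book:
  - book 1 (The Last Train): author_id=3 -> matches Baker
  - book 2 (The Long Road): author_id=2 -> matches Carter
  - book 3 (The Red Mountain): author_id=1 -> matches Smith
  - book 4 (Stone Bridges): author_id=NULL, no match -> dropped
  - book 5 (Winter Gardens): author_id=3 -> matches Baker
  - book 6 (Midnight Sun): author_id=4 -> matches Taylor
  - book 7 (The Old House): author_id=4 -> matches Taylor
So 1 of 7 rows is dropped.

SQL:
SELECT a.title, b.name AS author
FROM books a
INNER JOIN authors b ON a.author_id = b.id

Result:
title            | author
-----------------+-------
The Last Train   | Baker 
The Long Road    | Carter
The Red Mountain | Smith 
Winter Gardens   | Baker 
Midnight Sun     | Taylor
The Old House    | Taylor


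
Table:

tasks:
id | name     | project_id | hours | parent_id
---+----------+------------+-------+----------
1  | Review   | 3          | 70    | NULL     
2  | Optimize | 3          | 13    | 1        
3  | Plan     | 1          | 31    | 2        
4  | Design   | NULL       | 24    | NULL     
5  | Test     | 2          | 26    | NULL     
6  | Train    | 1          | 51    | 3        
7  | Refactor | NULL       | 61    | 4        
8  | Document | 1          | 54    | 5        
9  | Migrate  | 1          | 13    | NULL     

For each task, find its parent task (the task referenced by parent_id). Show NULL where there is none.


This is a self-join: tasks is joined to a second copy of itself, matching each row's parent_id to another row's id. Use LEFT JOIN so rows with parent_id=NULL are kept.
  - task 1 (Review): parent_id=NULL -> NULL
  - task 2 (Optimize): parent_id=1 -> Review
  - task 3 (Plan): parent_id=2 -> Optimize
  - task 4 (Design): parent_id=NULL -> NULL
  - task 5 (Test): parent_id=NULL -> NULL
  - task 6 (Train): parent_id=3 -> Plan
  - task 7 (Refactor): parent_id=4 -> Design
  - task 8 (Document): parent_id=5 -> Test
  - task 9 (Migrate): parent_id=NULL -> NULL

SQL:
SELECT a.name AS item, b.name AS parent
FROM tasks a
LEFT JOIN tasks b ON a.parent_id = b.id

Result:
item     | parent  
---------+---------
Review   | NULL    
Optimize | Review  
Plan     | Optimize
Design   | NULL    
Test     | NULL    
Train    | Plan    
Refactor | Design  
Document | Test    
Migrate  | NULL    


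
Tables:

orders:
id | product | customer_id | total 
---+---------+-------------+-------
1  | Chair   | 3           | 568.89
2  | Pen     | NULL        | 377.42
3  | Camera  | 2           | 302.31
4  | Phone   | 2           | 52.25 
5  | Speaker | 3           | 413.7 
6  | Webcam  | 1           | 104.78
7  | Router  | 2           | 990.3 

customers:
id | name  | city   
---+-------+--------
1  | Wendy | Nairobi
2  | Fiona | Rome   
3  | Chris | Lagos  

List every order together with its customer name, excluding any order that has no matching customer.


INNER JOIN keeps only orders rows whose customer_id matches an id in customers. Walk through each order:
  - order 1 (Chair): customer_id=3 -> matches Chris
  - order 2 (Pen): customer_id=NULL, no match -> dropped
  - order 3 (Camera): customer_id=2 -> matches Fiona
  - order 4 (Phone): customer_id=2 -> matches Fiona
  - order 5 (Speaker): customer_id=3 -> matches Chris
  - order 6 (Webcam): customer_id=1 -> matches Wendy
  - order 7 (Router): customer_id=2 -> matches Fiona
So 1 of 7 rows is dropped.

SQL:
SELECT a.product, b.name AS customer
FROM orders a
INNER JOIN customers b ON a.customer_id = b.id

Result:
product | customer
--------+---------
Chair   | Chris   
Camera  | Fiona   
Phone   | Fiona   
Speaker | Chris   
Webcam  | Wendy   
Router  | Fiona   


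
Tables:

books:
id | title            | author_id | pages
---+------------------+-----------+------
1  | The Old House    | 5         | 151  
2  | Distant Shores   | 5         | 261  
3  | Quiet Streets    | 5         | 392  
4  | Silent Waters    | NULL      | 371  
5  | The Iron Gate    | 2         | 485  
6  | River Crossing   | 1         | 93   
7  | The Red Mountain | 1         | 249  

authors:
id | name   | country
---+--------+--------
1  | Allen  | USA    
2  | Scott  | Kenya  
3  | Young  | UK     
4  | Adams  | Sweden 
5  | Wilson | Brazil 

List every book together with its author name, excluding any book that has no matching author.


INNER JOIN keeps only books rows whose author_id matches an id in authors. Walk through each book:
  - book 1 (The Old House): author_id=5 -> matches Wilson
  - book 2 (Distant Shores): author_id=5 -> matches Wilson
  - book 3 (Quiet Streets): author_id=5 -> matches Wilson
  - book 4 (Silent Waters): author_id=NULL, no match -> dropped
  - book 5 (The Iron Gate): author_id=2 -> matches Scott
  - book 6 (River Crossing): author_id=1 -> matches Allen
  - book 7 (The Red Mountain): author_id=1 -> matches Allen
So 1 of 7 rows is dropped.

SQL:
SELECT a.title, b.name AS author
FROM books a
INNER JOIN authors b ON a.author_id = b.id

Result:
title            | author
-----------------+-------
The Old House    | Wilson
Distant Shores   | Wilson
Quiet Streets    | Wilson
The Iron Gate    | Scott 
River Crossing   | Allen 
The Red Mountain | Allen 


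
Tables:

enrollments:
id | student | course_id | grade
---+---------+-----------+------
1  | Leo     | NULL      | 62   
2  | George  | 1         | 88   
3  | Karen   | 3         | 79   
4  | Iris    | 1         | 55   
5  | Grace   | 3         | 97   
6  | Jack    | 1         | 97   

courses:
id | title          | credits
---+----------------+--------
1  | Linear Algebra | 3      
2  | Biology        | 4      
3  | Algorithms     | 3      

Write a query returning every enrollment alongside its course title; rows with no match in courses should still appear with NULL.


LEFT JOIN keeps every row from enrollments (the left table); where course_id has no match in courses, the course columns become NULL. Walk through each enrollment:
  - enrollment 1 (Leo): course_id=NULL, no match -> kept with NULL
  - enrollment 2 (George): course_id=1 -> matches Linear Algebra
  - enrollment 3 (Karen): course_id=3 -> matches Algorithms
  - enrollment 4 (Iris): course_id=1 -> matches Linear Algebra
  - enrollment 5 (Grace): course_id=3 -> matches Algorithms
  - enrollment 6 (Jack): course_id=1 -> matches Linear Algebra
All 6 rows appear; 1 has NULL course.

SQL:
SELECT a.student, b.title AS course
FROM enrollments a
LEFT JOIN courses b ON a.course_id = b.id

Result:
student | course        
--------+---------------
Leo     | NULL          
George  | Linear Algebra
Karen   | Algorithms    
Iris    | Linear Algebra
Grace   | Algorithms    
Jack    | Linear Algebra


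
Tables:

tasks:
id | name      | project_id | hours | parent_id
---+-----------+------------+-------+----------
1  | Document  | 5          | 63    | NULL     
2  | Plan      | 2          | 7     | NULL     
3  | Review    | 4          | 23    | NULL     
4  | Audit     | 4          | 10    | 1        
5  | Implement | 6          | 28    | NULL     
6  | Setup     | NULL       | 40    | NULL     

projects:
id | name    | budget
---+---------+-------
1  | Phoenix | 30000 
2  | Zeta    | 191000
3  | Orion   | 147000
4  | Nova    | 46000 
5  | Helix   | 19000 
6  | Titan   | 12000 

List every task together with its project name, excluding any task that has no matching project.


INNER JOIN keeps only tasks rows whose project_id matches an id in projects. Walk through each task:
  - task 1 (Document): project_id=5 -> matches Helix
  - task 2 (Plan): project_id=2 -> matches Zeta
  - task 3 (Review): project_id=4 -> matches Nova
  - task 4 (Audit): project_id=4 -> matches Nova
  - task 5 (Implement): project_id=6 -> matches Titan
  - task 6 (Setup): project_id=NULL, no match -> dropped
So 1 of 6 rows is dropped.

SQL:
SELECT a.name, b.name AS project
FROM tasks a
INNER JOIN projects b ON a.project_id = b.id

Result:
name      | project
----------+--------
Document  | Helix  
Plan      | Zeta   
Review    | Nova   
Audit     | Nova   
Implement | Titan  


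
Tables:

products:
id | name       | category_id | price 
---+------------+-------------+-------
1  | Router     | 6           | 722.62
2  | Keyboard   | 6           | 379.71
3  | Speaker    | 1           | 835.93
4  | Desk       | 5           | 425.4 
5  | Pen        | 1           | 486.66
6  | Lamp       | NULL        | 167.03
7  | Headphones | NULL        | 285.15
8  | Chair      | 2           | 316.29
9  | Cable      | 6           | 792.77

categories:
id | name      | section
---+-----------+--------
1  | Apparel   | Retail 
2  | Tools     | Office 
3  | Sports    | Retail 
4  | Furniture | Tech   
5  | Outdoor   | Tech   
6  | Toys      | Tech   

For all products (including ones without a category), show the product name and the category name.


LEFT JOIN keeps every row from products (the left table); where category_id has no match in categories, the category columns become NULL. Walk through each product:
  - product 1 (Router): category_id=6 -> matches Toys
  - product 2 (Keyboard): category_id=6 -> matches Toys
  - product 3 (Speaker): category_id=1 -> matches Apparel
  - product 4 (Desk): category_id=5 -> matches Outdoor
  - product 5 (Pen): category_id=1 -> matches Apparel
  - product 6 (Lamp): category_id=NULL, no match -> kept with NULL
  - product 7 (Headphones): category_id=NULL, no match -> kept with NULL
  - product 8 (Chair): category_id=2 -> matches Tools
  - product 9 (Cable): category_id=6 -> matches Toys
All 9 rows appear; 2 have NULL category.

SQL:
SELECT a.name, b.name AS category
FROM products a
LEFT JOIN categories b ON a.category_id = b.id

Result:
name       | category
-----------+---------
Router     | Toys    
Keyboard   | Toys    
Speaker    | Apparel 
Desk       | Outdoor 
Pen        | Apparel 
Lamp       | NULL    
Headphones | NULL    
Chair      | Tools   
Cable      | Toys    


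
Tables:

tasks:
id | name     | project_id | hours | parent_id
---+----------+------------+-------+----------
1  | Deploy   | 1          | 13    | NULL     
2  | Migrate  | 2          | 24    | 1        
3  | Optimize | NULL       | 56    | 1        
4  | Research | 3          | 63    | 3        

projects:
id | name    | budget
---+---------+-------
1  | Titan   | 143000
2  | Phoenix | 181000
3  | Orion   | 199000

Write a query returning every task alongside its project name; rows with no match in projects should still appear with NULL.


LEFT JOIN keeps every row from tasks (the left table); where project_id has no match in projects, the project columns become NULL. Walk through each task:
  - task 1 (Deploy): project_id=1 -> matches Titan
  - task 2 (Migrate): project_id=2 -> matches Phoenix
  - task 3 (Optimize): project_id=NULL, no match -> kept with NULL
  - task 4 (Research): project_id=3 -> matches Orion
All 4 rows appear; 1 has NULL project.

SQL:
SELECT a.name, b.name AS project
FROM tasks a
LEFT JOIN projects b ON a.project_id = b.id

Result:
name     | project
---------+--------
Deploy   | Titan  
Migrate  | Phoenix
Optimize | NULL   
Research | Orion  


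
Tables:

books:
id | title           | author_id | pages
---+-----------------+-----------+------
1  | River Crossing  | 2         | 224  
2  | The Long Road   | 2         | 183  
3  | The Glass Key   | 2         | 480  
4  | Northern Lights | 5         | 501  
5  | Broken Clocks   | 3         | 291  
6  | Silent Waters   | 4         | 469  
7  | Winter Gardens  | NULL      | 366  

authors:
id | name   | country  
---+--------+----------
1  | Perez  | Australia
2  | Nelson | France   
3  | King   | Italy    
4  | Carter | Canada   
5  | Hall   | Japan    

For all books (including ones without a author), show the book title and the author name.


LEFT JOIN keeps every row from books (the left table); where author_id has no match in authors, the author columns become NULL. Walk through each book:
  - book 1 (River Crossing): author_id=2 -> matches Nelson
  - book 2 (The Long Road): author_id=2 -> matches Nelson
  - book 3 (The Glass Key): author_id=2 -> matches Nelson
  - book 4 (Northern Lights): author_id=5 -> matches Hall
  - book 5 (Broken Clocks): author_id=3 -> matches King
  - book 6 (Silent Waters): author_id=4 -> matches Carter
  - book 7 (Winter Gardens): author_id=NULL, no match -> kept with NULL
All 7 rows appear; 1 has NULL author.

SQL:
SELECT a.title, b.name AS author
FROM books a
LEFT JOIN authors b ON a.author_id = b.id

Result:
title           | author
----------------+-------
River Crossing  | Nelson
The Long Road   | Nelson
The Glass Key   | Nelson
Northern Lights | Hall  
Broken Clocks   | King  
Silent Waters   | Carter
Winter Gardens  | NULL  


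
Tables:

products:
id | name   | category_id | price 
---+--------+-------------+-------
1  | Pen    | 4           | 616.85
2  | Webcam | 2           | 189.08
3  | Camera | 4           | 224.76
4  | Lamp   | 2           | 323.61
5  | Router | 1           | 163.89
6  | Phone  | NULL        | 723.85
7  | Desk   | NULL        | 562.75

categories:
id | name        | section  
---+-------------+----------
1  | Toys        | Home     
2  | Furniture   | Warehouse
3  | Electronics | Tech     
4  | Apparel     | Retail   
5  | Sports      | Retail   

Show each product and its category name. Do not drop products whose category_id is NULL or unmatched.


LEFT JOIN keeps every row from products (the left table); where category_id has no match in categories, the category columns become NULL. Walk through each product:
  - product 1 (Pen): category_id=4 -> matches Apparel
  - product 2 (Webcam): category_id=2 -> matches Furniture
  - product 3 (Camera): category_id=4 -> matches Apparel
  - product 4 (Lamp): category_id=2 -> matches Furniture
  - product 5 (Router): category_id=1 -> matches Toys
  - product 6 (Phone): category_id=NULL, no match -> kept with NULL
  - product 7 (Desk): category_id=NULL, no match -> kept with NULL
All 7 rows appear; 2 have NULL category.

SQL:
SELECT a.name, b.name AS category
FROM products a
LEFT JOIN categories b ON a.category_id = b.id

Result:
name   | category 
-------+----------
Pen    | Apparel  
Webcam | Furniture
Camera | Apparel  
Lamp   | Furniture
Router | Toys     
Phone  | NULL     
Desk   | NULL     


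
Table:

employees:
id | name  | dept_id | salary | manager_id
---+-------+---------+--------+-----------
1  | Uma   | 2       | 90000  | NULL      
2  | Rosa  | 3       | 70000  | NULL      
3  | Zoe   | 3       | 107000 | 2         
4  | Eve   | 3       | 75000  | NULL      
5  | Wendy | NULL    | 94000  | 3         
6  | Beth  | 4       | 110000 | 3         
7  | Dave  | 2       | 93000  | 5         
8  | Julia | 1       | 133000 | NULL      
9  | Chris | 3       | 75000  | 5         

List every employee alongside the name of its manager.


This is a self-join: employees is joined to a second copy of itself, matching each row's manager_id to another row's id. Use LEFT JOIN so rows with manager_id=NULL are kept.
  - employee 1 (Uma): manager_id=NULL -> NULL
  - employee 2 (Rosa): manager_id=NULL -> NULL
  - employee 3 (Zoe): manager_id=2 -> Rosa
  - employee 4 (Eve): manager_id=NULL -> NULL
  - employee 5 (Wendy): manager_id=3 -> Zoe
  - employee 6 (Beth): manager_id=3 -> Zoe
  - employee 7 (Dave): manager_id=5 -> Wendy
  - employee 8 (Julia): manager_id=NULL -> NULL
  - employee 9 (Chris): manager_id=5 -> Wendy

SQL:
SELECT a.name AS item, b.name AS manager
FROM employees a
LEFT JOIN employees b ON a.manager_id = b.id

Result:
item  | manager
------+--------
Uma   | NULL   
Rosa  | NULL   
Zoe   | Rosa   
Eve   | NULL   
Wendy | Zoe    
Beth  | Zoe    
Dave  | Wendy  
Julia | NULL   
Chris | Wendy  


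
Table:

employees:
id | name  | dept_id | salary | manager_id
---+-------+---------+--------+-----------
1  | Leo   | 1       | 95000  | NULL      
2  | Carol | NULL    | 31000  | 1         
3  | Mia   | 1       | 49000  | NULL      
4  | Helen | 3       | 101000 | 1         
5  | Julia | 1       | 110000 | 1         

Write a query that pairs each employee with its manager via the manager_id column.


This is a self-join: employees is joined to a second copy of itself, matching each row's manager_id to another row's id. Use LEFT JOIN so rows with manager_id=NULL are kept.
  - employee 1 (Leo): manager_id=NULL -> NULL
  - employee 2 (Carol): manager_id=1 -> Leo
  - employee 3 (Mia): manager_id=NULL -> NULL
  - employee 4 (Helen): manager_id=1 -> Leo
  - employee 5 (Julia): manager_id=1 -> Leo

SQL:
SELECT a.name AS item, b.name AS manager
FROM employees a
LEFT JOIN employees b ON a.manager_id = b.id

Result:
item  | manager
------+--------
Leo   | NULL   
Carol | Leo    
Mia   | NULL   
Helen | Leo    
Julia | Leo    


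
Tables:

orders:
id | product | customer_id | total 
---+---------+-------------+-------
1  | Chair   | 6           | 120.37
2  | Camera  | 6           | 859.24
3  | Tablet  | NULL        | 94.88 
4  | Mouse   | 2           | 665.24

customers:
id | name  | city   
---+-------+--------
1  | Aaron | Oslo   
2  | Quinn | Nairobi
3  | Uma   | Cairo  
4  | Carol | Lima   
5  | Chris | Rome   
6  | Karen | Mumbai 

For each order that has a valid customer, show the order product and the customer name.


INNER JOIN keeps only orders rows whose customer_id matches an id in customers. Walk through each order:
  - order 1 (Chair): customer_id=6 -> matches Karen
  - order 2 (Camera): customer_id=6 -> matches Karen
  - order 3 (Tablet): customer_id=NULL, no match -> dropped
  - order 4 (Mouse): customer_id=2 -> matches Quinn
So 1 of 4 rows is dropped.

SQL:
SELECT a.product, b.name AS customer
FROM orders a
INNER JOIN customers b ON a.customer_id = b.id

Result:
product | customer
--------+---------
Chair   | Karen   
Camera  | Karen   
Mouse   | Quinn   


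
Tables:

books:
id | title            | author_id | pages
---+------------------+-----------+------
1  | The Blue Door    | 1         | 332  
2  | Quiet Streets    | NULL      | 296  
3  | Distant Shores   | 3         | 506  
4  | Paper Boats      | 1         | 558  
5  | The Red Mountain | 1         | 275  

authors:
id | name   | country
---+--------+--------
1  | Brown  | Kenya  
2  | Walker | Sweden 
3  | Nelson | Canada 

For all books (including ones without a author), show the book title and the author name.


LEFT JOIN keeps every row from books (the left table); where author_id has no match in authors, the author columns become NULL. Walk through each book:
  - book 1 (The Blue Door): author_id=1 -> matches Brown
  - book 2 (Quiet Streets): author_id=NULL, no match -> kept with NULL
  - book 3 (Distant Shores): author_id=3 -> matches Nelson
  - book 4 (Paper Boats): author_id=1 -> matches Brown
  - book 5 (The Red Mountain): author_id=1 -> matches Brown
All 5 rows appear; 1 has NULL author.

SQL:
SELECT a.title, b.name AS author
FROM books a
LEFT JOIN authors b ON a.author_id = b.id

Result:
title            | author
-----------------+-------
The Blue Door    | Brown 
Quiet Streets    | NULL  
Distant Shores   | Nelson
Paper Boats      | Brown 
The Red Mountain | Brown 


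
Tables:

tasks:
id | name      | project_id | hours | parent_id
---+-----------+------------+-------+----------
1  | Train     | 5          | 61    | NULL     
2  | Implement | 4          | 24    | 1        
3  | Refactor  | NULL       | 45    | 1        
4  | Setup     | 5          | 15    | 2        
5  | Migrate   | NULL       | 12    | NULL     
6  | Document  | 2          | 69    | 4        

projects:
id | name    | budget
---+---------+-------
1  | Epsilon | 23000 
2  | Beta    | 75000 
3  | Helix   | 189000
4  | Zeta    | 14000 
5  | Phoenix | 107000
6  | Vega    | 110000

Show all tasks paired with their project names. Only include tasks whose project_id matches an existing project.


INNER JOIN keeps only tasks rows whose project_id matches an id in projects. Walk through each task:
  - task 1 (Train): project_id=5 -> matches Phoenix
  - task 2 (Implement): project_id=4 -> matches Zeta
  - task 3 (Refactor): project_id=NULL, no match -> dropped
  - task 4 (Setup): project_id=5 -> matches Phoenix
  - task 5 (Migrate): project_id=NULL, no match -> dropped
  - task 6 (Document): project_id=2 -> matches Beta
So 2 of 6 rows are dropped.

SQL:
SELECT a.name, b.name AS project
FROM tasks a
INNER JOIN projects b ON a.project_id = b.id

Result:
name      | project
----------+--------
Train     | Phoenix
Implement | Zeta   
Setup     | Phoenix
Document  | Beta   


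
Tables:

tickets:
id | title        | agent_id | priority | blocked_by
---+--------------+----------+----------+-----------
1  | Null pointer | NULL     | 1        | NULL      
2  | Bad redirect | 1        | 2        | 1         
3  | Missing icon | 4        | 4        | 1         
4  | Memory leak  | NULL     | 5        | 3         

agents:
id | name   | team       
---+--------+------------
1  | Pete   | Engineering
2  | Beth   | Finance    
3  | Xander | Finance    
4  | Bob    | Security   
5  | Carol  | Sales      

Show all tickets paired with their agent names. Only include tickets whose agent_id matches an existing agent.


INNER JOIN keeps only tickets rows whose agent_id matches an id in agents. Walk through each ticket:
  - ticket 1 (Null pointer): agent_id=NULL, no match -> dropped
  - ticket 2 (Bad redirect): agent_id=1 -> matches Pete
  - ticket 3 (Missing icon): agent_id=4 -> matches Bob
  - ticket 4 (Memory leak): agent_id=NULL, no match -> dropped
So 2 of 4 rows are dropped.

SQL:
SELECT a.title, b.name AS agent
FROM tickets a
INNER JOIN agents b ON a.agent_id = b.id

Result:
title        | agent
-------------+------
Bad redirect | Pete 
Missing icon | Bob  


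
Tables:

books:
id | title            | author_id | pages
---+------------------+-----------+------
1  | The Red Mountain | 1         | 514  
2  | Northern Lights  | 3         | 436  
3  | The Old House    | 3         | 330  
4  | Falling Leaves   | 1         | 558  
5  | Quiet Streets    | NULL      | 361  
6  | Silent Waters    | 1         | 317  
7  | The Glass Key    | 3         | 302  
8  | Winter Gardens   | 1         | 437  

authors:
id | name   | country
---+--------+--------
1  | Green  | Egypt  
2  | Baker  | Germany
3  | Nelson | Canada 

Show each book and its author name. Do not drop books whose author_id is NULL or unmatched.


LEFT JOIN keeps every row from books (the left table); where author_id has no match in authors, the author columns become NULL. Walk through each book:
  - book 1 (The Red Mountain): author_id=1 -> matches Green
  - book 2 (Northern Lights): author_id=3 -> matches Nelson
  - book 3 (The Old House): author_id=3 -> matches Nelson
  - book 4 (Falling Leaves): author_id=1 -> matches Green
  - book 5 (Quiet Streets): author_id=NULL, no match -> kept with NULL
  - book 6 (Silent Waters): author_id=1 -> matches Green
  - book 7 (The Glass Key): author_id=3 -> matches Nelson
  - book 8 (Winter Gardens): author_id=1 -> matches Green
All 8 rows appear; 1 has NULL author.

SQL:
SELECT a.title, b.name AS author
FROM books a
LEFT JOIN authors b ON a.author_id = b.id

Result:
title            | author
-----------------+-------
The Red Mountain | Green 
Northern Lights  | Nelson
The Old House    | Nelson
Falling Leaves   | Green 
Quiet Streets    | NULL  
Silent Waters    | Green 
The Glass Key    | Nelson
Winter Gardens   | Green 


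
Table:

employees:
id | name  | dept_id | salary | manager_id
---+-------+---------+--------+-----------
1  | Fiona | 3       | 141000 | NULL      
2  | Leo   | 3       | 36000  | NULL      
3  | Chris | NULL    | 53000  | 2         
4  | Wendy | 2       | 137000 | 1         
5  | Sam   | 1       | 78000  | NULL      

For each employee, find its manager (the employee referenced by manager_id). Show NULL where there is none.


This is a self-join: employees is joined to a second copy of itself, matching each row's manager_id to another row's id. Use LEFT JOIN so rows with manager_id=NULL are kept.
  - employee 1 (Fiona): manager_id=NULL -> NULL
  - employee 2 (Leo): manager_id=NULL -> NULL
  - employee 3 (Chris): manager_id=2 -> Leo
  - employee 4 (Wendy): manager_id=1 -> Fiona
  - employee 5 (Sam): manager_id=NULL -> NULL

SQL:
SELECT a.name AS item, b.name AS manager
FROM employees a
LEFT JOIN employees b ON a.manager_id = b.id

Result:
item  | manager
------+--------
Fiona | NULL   
Leo   | NULL   
Chris | Leo    
Wendy | Fiona  
Sam   | NULL   


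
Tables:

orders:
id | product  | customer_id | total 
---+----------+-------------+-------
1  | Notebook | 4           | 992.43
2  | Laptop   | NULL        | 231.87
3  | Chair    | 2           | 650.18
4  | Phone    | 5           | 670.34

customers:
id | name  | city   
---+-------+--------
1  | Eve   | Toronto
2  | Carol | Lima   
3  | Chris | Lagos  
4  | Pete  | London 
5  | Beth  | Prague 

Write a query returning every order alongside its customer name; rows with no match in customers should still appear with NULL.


LEFT JOIN keeps every row from orders (the left table); where customer_id has no match in customers, the customer columns become NULL. Walk through each order:
  - order 1 (Notebook): customer_id=4 -> matches Pete
  - order 2 (Laptop): customer_id=NULL, no match -> kept with NULL
  - order 3 (Chair): customer_id=2 -> matches Carol
  - order 4 (Phone): customer_id=5 -> matches Beth
All 4 rows appear; 1 has NULL customer.

SQL:
SELECT a.product, b.name AS customer
FROM orders a
LEFT JOIN customers b ON a.customer_id = b.id

Result:
product  | customer
---------+---------
Notebook | Pete    
Laptop   | NULL    
Chair    | Carol   
Phone    | Beth    


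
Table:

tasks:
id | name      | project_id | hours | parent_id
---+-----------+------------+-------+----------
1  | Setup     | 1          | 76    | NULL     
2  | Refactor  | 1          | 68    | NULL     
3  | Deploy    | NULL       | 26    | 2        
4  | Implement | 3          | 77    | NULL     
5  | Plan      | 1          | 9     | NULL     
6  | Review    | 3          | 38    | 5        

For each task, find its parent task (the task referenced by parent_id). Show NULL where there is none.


This is a self-join: tasks is joined to a second copy of itself, matching each row's parent_id to another row's id. Use LEFT JOIN so rows with parent_id=NULL are kept.
  - task 1 (Setup): parent_id=NULL -> NULL
  - task 2 (Refactor): parent_id=NULL -> NULL
  - task 3 (Deploy): parent_id=2 -> Refactor
  - task 4 (Implement): parent_id=NULL -> NULL
  - task 5 (Plan): parent_id=NULL -> NULL
  - task 6 (Review): parent_id=5 -> Plan

SQL:
SELECT a.name AS item, b.name AS parent
FROM tasks a
LEFT JOIN tasks b ON a.parent_id = b.id

Result:
item      | parent  
----------+---------
Setup     | NULL    
Refactor  | NULL    
Deploy    | Refactor
Implement | NULL    
Plan      | NULL    
Review    | Plan    


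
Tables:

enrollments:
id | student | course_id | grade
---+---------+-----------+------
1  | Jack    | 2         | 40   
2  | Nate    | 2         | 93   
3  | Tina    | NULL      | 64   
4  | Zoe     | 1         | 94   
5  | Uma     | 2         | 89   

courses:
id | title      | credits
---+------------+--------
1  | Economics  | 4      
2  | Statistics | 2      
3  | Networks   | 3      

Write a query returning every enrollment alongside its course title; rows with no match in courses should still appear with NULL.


LEFT JOIN keeps every row from enrollments (the left table); where course_id has no match in courses, the course columns become NULL. Walk through each enrollment:
  - enrollment 1 (Jack): course_id=2 -> matches Statistics
  - enrollment 2 (Nate): course_id=2 -> matches Statistics
  - enrollment 3 (Tina): course_id=NULL, no match -> kept with NULL
  - enrollment 4 (Zoe): course_id=1 -> matches Economics
  - enrollment 5 (Uma): course_id=2 -> matches Statistics
All 5 rows appear; 1 has NULL course.

SQL:
SELECT a.student, b.title AS course
FROM enrollments a
LEFT JOIN courses b ON a.course_id = b.id

Result:
student | course    
--------+-----------
Jack    | Statistics
Nate    | Statistics
Tina    | NULL      
Zoe     | Economics 
Uma     | Statistics
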